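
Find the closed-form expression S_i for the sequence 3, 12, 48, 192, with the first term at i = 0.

Check ratios: 12 / 3 = 4.0
Common ratio r = 4.
First term a = 3.
Formula: S_i = 3 * 4^i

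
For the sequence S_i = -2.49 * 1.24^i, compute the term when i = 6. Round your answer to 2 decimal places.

S_6 = -2.49 * 1.24^6 ≈ -2.49 * 3.6352 ≈ -9.05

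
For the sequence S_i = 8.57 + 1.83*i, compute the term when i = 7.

S_7 = 8.57 + 1.83*7 = 8.57 + 12.81 = 21.38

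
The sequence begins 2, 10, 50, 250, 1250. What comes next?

Ratios: 10 / 2 = 5.0
This is a geometric sequence with common ratio r = 5.
Next term = 1250 * 5 = 6250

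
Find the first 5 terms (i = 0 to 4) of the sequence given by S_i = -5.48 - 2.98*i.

This is an arithmetic sequence.
i=0: S_0 = -5.48 + -2.98*0 = -5.48
i=1: S_1 = -5.48 + -2.98*1 = -8.46
i=2: S_2 = -5.48 + -2.98*2 = -11.44
i=3: S_3 = -5.48 + -2.98*3 = -14.42
i=4: S_4 = -5.48 + -2.98*4 = -17.4
The first 5 terms are: [-5.48, -8.46, -11.44, -14.42, -17.4]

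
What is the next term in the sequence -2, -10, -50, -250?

Ratios: -10 / -2 = 5.0
This is a geometric sequence with common ratio r = 5.
Next term = -250 * 5 = -1250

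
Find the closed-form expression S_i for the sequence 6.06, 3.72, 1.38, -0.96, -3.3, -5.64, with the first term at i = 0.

Check differences: 3.72 - 6.06 = -2.34
1.38 - 3.72 = -2.34
Common difference d = -2.34.
First term a = 6.06.
Formula: S_i = 6.06 - 2.34*i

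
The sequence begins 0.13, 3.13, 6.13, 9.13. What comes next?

Differences: 3.13 - 0.13 = 3.0
This is an arithmetic sequence with common difference d = 3.0.
Next term = 9.13 + 3.0 = 12.13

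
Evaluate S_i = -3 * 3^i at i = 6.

S_6 = -3 * 3^6 = -3 * 729 = -2187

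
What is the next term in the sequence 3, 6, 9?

Differences: 6 - 3 = 3
This is an arithmetic sequence with common difference d = 3.
Next term = 9 + 3 = 12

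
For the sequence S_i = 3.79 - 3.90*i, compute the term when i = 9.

S_9 = 3.79 + -3.9*9 = 3.79 + -35.1 = -31.31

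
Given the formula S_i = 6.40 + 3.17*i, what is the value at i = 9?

S_9 = 6.4 + 3.17*9 = 6.4 + 28.53 = 34.93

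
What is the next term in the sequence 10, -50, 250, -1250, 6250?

Ratios: -50 / 10 = -5.0
This is a geometric sequence with common ratio r = -5.
Next term = 6250 * -5 = -31250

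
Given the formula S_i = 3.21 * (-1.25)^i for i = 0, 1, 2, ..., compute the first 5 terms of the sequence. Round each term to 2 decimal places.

This is a geometric sequence.
i=0: S_0 = 3.21 * (-1.25)^0 = 3.21
i=1: S_1 = 3.21 * (-1.25)^1 ≈ -4.01
i=2: S_2 = 3.21 * (-1.25)^2 ≈ 5.02
i=3: S_3 = 3.21 * (-1.25)^3 ≈ -6.27
i=4: S_4 = 3.21 * (-1.25)^4 ≈ 7.84
The first 5 terms are: [3.21, -4.01, 5.02, -6.27, 7.84]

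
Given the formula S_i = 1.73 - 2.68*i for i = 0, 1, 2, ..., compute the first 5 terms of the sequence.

This is an arithmetic sequence.
i=0: S_0 = 1.73 + -2.68*0 = 1.73
i=1: S_1 = 1.73 + -2.68*1 = -0.95
i=2: S_2 = 1.73 + -2.68*2 = -3.63
i=3: S_3 = 1.73 + -2.68*3 = -6.31
i=4: S_4 = 1.73 + -2.68*4 = -8.99
The first 5 terms are: [1.73, -0.95, -3.63, -6.31, -8.99]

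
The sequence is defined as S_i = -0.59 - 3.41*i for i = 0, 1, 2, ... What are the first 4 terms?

This is an arithmetic sequence.
i=0: S_0 = -0.59 + -3.41*0 = -0.59
i=1: S_1 = -0.59 + -3.41*1 = -4.0
i=2: S_2 = -0.59 + -3.41*2 = -7.41
i=3: S_3 = -0.59 + -3.41*3 = -10.82
The first 4 terms are: [-0.59, -4.0, -7.41, -10.82]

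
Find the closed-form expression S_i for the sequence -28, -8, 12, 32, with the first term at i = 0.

Check differences: -8 - -28 = 20
12 - -8 = 20
Common difference d = 20.
First term a = -28.
Formula: S_i = -28 + 20*i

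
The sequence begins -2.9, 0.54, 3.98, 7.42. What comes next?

Differences: 0.54 - -2.9 = 3.44
This is an arithmetic sequence with common difference d = 3.44.
Next term = 7.42 + 3.44 = 10.86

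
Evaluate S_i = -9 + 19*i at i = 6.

S_6 = -9 + 19*6 = -9 + 114 = 105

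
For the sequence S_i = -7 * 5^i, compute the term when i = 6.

S_6 = -7 * 5^6 = -7 * 15625 = -109375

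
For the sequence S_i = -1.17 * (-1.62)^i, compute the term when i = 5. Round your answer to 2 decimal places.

S_5 = -1.17 * (-1.62)^5 ≈ -1.17 * -11.1577 ≈ 13.05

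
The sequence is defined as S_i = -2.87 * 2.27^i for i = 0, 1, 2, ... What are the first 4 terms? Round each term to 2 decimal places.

This is a geometric sequence.
i=0: S_0 = -2.87 * 2.27^0 = -2.87
i=1: S_1 = -2.87 * 2.27^1 ≈ -6.51
i=2: S_2 = -2.87 * 2.27^2 ≈ -14.79
i=3: S_3 = -2.87 * 2.27^3 ≈ -33.57
The first 4 terms are: [-2.87, -6.51, -14.79, -33.57]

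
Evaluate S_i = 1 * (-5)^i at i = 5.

S_5 = 1 * (-5)^5 = 1 * -3125 = -3125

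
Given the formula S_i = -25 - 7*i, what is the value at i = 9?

S_9 = -25 + -7*9 = -25 + -63 = -88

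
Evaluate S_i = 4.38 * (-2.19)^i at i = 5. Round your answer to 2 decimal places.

S_5 = 4.38 * (-2.19)^5 ≈ 4.38 * -50.3756 ≈ -220.65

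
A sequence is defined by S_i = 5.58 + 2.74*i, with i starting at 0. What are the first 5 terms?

This is an arithmetic sequence.
i=0: S_0 = 5.58 + 2.74*0 = 5.58
i=1: S_1 = 5.58 + 2.74*1 = 8.32
i=2: S_2 = 5.58 + 2.74*2 = 11.06
i=3: S_3 = 5.58 + 2.74*3 = 13.8
i=4: S_4 = 5.58 + 2.74*4 = 16.54
The first 5 terms are: [5.58, 8.32, 11.06, 13.8, 16.54]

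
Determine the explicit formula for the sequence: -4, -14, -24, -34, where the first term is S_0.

Check differences: -14 - -4 = -10
-24 - -14 = -10
Common difference d = -10.
First term a = -4.
Formula: S_i = -4 - 10*i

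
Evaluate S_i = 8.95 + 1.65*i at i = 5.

S_5 = 8.95 + 1.65*5 = 8.95 + 8.25 = 17.2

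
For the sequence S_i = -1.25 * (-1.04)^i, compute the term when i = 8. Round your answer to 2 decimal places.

S_8 = -1.25 * (-1.04)^8 ≈ -1.25 * 1.3686 ≈ -1.71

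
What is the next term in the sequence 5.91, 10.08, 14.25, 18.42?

Differences: 10.08 - 5.91 = 4.17
This is an arithmetic sequence with common difference d = 4.17.
Next term = 18.42 + 4.17 = 22.59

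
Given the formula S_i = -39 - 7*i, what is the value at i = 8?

S_8 = -39 + -7*8 = -39 + -56 = -95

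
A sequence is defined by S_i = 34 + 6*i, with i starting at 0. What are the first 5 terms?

This is an arithmetic sequence.
i=0: S_0 = 34 + 6*0 = 34
i=1: S_1 = 34 + 6*1 = 40
i=2: S_2 = 34 + 6*2 = 46
i=3: S_3 = 34 + 6*3 = 52
i=4: S_4 = 34 + 6*4 = 58
The first 5 terms are: [34, 40, 46, 52, 58]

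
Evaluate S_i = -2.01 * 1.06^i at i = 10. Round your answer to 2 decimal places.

S_10 = -2.01 * 1.06^10 ≈ -2.01 * 1.7908 ≈ -3.6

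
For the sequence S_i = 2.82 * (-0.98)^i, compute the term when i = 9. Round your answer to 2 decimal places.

S_9 = 2.82 * (-0.98)^9 ≈ 2.82 * -0.8337 ≈ -2.35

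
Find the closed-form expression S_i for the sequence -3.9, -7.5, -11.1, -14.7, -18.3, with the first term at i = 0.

Check differences: -7.5 - -3.9 = -3.6
-11.1 - -7.5 = -3.6
Common difference d = -3.6.
First term a = -3.9.
Formula: S_i = -3.90 - 3.60*i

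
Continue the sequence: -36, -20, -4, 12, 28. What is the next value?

Differences: -20 - -36 = 16
This is an arithmetic sequence with common difference d = 16.
Next term = 28 + 16 = 44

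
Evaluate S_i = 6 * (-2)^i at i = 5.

S_5 = 6 * (-2)^5 = 6 * -32 = -192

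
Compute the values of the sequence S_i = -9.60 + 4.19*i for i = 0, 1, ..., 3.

This is an arithmetic sequence.
i=0: S_0 = -9.6 + 4.19*0 = -9.6
i=1: S_1 = -9.6 + 4.19*1 = -5.41
i=2: S_2 = -9.6 + 4.19*2 = -1.22
i=3: S_3 = -9.6 + 4.19*3 = 2.97
The first 4 terms are: [-9.6, -5.41, -1.22, 2.97]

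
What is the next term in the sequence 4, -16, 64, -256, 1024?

Ratios: -16 / 4 = -4.0
This is a geometric sequence with common ratio r = -4.
Next term = 1024 * -4 = -4096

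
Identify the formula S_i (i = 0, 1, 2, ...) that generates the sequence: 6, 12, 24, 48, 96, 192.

Check ratios: 12 / 6 = 2.0
Common ratio r = 2.
First term a = 6.
Formula: S_i = 6 * 2^i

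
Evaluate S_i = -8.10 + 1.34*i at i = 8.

S_8 = -8.1 + 1.34*8 = -8.1 + 10.72 = 2.62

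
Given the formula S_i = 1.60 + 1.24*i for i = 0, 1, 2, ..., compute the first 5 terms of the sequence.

This is an arithmetic sequence.
i=0: S_0 = 1.6 + 1.24*0 = 1.6
i=1: S_1 = 1.6 + 1.24*1 = 2.84
i=2: S_2 = 1.6 + 1.24*2 = 4.08
i=3: S_3 = 1.6 + 1.24*3 = 5.32
i=4: S_4 = 1.6 + 1.24*4 = 6.56
The first 5 terms are: [1.6, 2.84, 4.08, 5.32, 6.56]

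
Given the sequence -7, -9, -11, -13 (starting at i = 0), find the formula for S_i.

Check differences: -9 - -7 = -2
-11 - -9 = -2
Common difference d = -2.
First term a = -7.
Formula: S_i = -7 - 2*i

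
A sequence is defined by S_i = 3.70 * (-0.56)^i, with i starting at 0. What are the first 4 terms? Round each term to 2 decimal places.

This is a geometric sequence.
i=0: S_0 = 3.7 * (-0.56)^0 = 3.7
i=1: S_1 = 3.7 * (-0.56)^1 ≈ -2.07
i=2: S_2 = 3.7 * (-0.56)^2 ≈ 1.16
i=3: S_3 = 3.7 * (-0.56)^3 ≈ -0.65
The first 4 terms are: [3.7, -2.07, 1.16, -0.65]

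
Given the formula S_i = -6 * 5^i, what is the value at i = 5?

S_5 = -6 * 5^5 = -6 * 3125 = -18750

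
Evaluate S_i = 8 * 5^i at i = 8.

S_8 = 8 * 5^8 = 8 * 390625 = 3125000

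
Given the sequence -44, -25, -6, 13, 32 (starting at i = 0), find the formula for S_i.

Check differences: -25 - -44 = 19
-6 - -25 = 19
Common difference d = 19.
First term a = -44.
Formula: S_i = -44 + 19*i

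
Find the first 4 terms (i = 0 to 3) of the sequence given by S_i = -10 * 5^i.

This is a geometric sequence.
i=0: S_0 = -10 * 5^0 = -10
i=1: S_1 = -10 * 5^1 = -50
i=2: S_2 = -10 * 5^2 = -250
i=3: S_3 = -10 * 5^3 = -1250
The first 4 terms are: [-10, -50, -250, -1250]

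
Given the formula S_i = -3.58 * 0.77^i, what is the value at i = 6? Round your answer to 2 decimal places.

S_6 = -3.58 * 0.77^6 ≈ -3.58 * 0.2084 ≈ -0.75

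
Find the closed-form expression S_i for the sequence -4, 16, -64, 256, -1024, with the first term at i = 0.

Check ratios: 16 / -4 = -4.0
Common ratio r = -4.
First term a = -4.
Formula: S_i = -4 * (-4)^i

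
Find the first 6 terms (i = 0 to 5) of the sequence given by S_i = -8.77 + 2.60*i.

This is an arithmetic sequence.
i=0: S_0 = -8.77 + 2.6*0 = -8.77
i=1: S_1 = -8.77 + 2.6*1 = -6.17
i=2: S_2 = -8.77 + 2.6*2 = -3.57
i=3: S_3 = -8.77 + 2.6*3 = -0.97
i=4: S_4 = -8.77 + 2.6*4 = 1.63
i=5: S_5 = -8.77 + 2.6*5 = 4.23
The first 6 terms are: [-8.77, -6.17, -3.57, -0.97, 1.63, 4.23]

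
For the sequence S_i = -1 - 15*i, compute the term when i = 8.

S_8 = -1 + -15*8 = -1 + -120 = -121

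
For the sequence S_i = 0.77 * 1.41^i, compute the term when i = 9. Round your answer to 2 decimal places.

S_9 = 0.77 * 1.41^9 ≈ 0.77 * 22.0278 ≈ 16.96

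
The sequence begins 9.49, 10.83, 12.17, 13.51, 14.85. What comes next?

Differences: 10.83 - 9.49 = 1.34
This is an arithmetic sequence with common difference d = 1.34.
Next term = 14.85 + 1.34 = 16.19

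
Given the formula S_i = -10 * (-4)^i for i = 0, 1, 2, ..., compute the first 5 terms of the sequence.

This is a geometric sequence.
i=0: S_0 = -10 * (-4)^0 = -10
i=1: S_1 = -10 * (-4)^1 = 40
i=2: S_2 = -10 * (-4)^2 = -160
i=3: S_3 = -10 * (-4)^3 = 640
i=4: S_4 = -10 * (-4)^4 = -2560
The first 5 terms are: [-10, 40, -160, 640, -2560]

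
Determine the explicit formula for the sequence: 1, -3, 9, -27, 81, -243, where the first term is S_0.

Check ratios: -3 / 1 = -3.0
Common ratio r = -3.
First term a = 1.
Formula: S_i = 1 * (-3)^i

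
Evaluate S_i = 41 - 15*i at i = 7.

S_7 = 41 + -15*7 = 41 + -105 = -64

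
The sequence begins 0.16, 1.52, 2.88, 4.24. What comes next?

Differences: 1.52 - 0.16 = 1.36
This is an arithmetic sequence with common difference d = 1.36.
Next term = 4.24 + 1.36 = 5.6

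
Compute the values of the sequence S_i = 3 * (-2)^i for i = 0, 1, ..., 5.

This is a geometric sequence.
i=0: S_0 = 3 * (-2)^0 = 3
i=1: S_1 = 3 * (-2)^1 = -6
i=2: S_2 = 3 * (-2)^2 = 12
i=3: S_3 = 3 * (-2)^3 = -24
i=4: S_4 = 3 * (-2)^4 = 48
i=5: S_5 = 3 * (-2)^5 = -96
The first 6 terms are: [3, -6, 12, -24, 48, -96]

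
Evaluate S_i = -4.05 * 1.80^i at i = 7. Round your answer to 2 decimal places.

S_7 = -4.05 * 1.8^7 ≈ -4.05 * 61.222 ≈ -247.95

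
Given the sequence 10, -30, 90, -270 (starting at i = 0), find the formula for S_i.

Check ratios: -30 / 10 = -3.0
Common ratio r = -3.
First term a = 10.
Formula: S_i = 10 * (-3)^i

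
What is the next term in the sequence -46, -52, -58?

Differences: -52 - -46 = -6
This is an arithmetic sequence with common difference d = -6.
Next term = -58 + -6 = -64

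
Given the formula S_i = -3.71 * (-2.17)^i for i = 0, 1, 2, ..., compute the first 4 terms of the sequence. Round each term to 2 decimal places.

This is a geometric sequence.
i=0: S_0 = -3.71 * (-2.17)^0 = -3.71
i=1: S_1 = -3.71 * (-2.17)^1 ≈ 8.05
i=2: S_2 = -3.71 * (-2.17)^2 ≈ -17.47
i=3: S_3 = -3.71 * (-2.17)^3 ≈ 37.91
The first 4 terms are: [-3.71, 8.05, -17.47, 37.91]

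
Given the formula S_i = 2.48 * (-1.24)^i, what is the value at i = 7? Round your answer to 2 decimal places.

S_7 = 2.48 * (-1.24)^7 ≈ 2.48 * -4.5077 ≈ -11.18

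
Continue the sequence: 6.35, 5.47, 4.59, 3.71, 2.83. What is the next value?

Differences: 5.47 - 6.35 = -0.88
This is an arithmetic sequence with common difference d = -0.88.
Next term = 2.83 + -0.88 = 1.95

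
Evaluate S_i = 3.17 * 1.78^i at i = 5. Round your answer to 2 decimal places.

S_5 = 3.17 * 1.78^5 ≈ 3.17 * 17.869 ≈ 56.64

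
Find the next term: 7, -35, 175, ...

Ratios: -35 / 7 = -5.0
This is a geometric sequence with common ratio r = -5.
Next term = 175 * -5 = -875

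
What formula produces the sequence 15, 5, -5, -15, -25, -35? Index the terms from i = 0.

Check differences: 5 - 15 = -10
-5 - 5 = -10
Common difference d = -10.
First term a = 15.
Formula: S_i = 15 - 10*i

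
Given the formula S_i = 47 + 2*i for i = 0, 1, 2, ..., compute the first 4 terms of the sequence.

This is an arithmetic sequence.
i=0: S_0 = 47 + 2*0 = 47
i=1: S_1 = 47 + 2*1 = 49
i=2: S_2 = 47 + 2*2 = 51
i=3: S_3 = 47 + 2*3 = 53
The first 4 terms are: [47, 49, 51, 53]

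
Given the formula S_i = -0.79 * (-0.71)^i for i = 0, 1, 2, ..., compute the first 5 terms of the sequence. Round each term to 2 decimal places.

This is a geometric sequence.
i=0: S_0 = -0.79 * (-0.71)^0 = -0.79
i=1: S_1 = -0.79 * (-0.71)^1 ≈ 0.56
i=2: S_2 = -0.79 * (-0.71)^2 ≈ -0.4
i=3: S_3 = -0.79 * (-0.71)^3 ≈ 0.28
i=4: S_4 = -0.79 * (-0.71)^4 ≈ -0.2
The first 5 terms are: [-0.79, 0.56, -0.4, 0.28, -0.2]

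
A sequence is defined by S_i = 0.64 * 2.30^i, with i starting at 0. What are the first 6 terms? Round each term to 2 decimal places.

This is a geometric sequence.
i=0: S_0 = 0.64 * 2.3^0 = 0.64
i=1: S_1 = 0.64 * 2.3^1 ≈ 1.47
i=2: S_2 = 0.64 * 2.3^2 ≈ 3.39
i=3: S_3 = 0.64 * 2.3^3 ≈ 7.79
i=4: S_4 = 0.64 * 2.3^4 ≈ 17.91
i=5: S_5 = 0.64 * 2.3^5 ≈ 41.19
The first 6 terms are: [0.64, 1.47, 3.39, 7.79, 17.91, 41.19]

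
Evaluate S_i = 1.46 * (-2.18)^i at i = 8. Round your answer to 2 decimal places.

S_8 = 1.46 * (-2.18)^8 ≈ 1.46 * 510.096 ≈ 744.74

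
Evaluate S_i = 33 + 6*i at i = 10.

S_10 = 33 + 6*10 = 33 + 60 = 93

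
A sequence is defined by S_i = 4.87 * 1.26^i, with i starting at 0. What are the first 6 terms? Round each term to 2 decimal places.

This is a geometric sequence.
i=0: S_0 = 4.87 * 1.26^0 = 4.87
i=1: S_1 = 4.87 * 1.26^1 ≈ 6.14
i=2: S_2 = 4.87 * 1.26^2 ≈ 7.73
i=3: S_3 = 4.87 * 1.26^3 ≈ 9.74
i=4: S_4 = 4.87 * 1.26^4 ≈ 12.27
i=5: S_5 = 4.87 * 1.26^5 ≈ 15.47
The first 6 terms are: [4.87, 6.14, 7.73, 9.74, 12.27, 15.47]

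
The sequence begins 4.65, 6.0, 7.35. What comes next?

Differences: 6.0 - 4.65 = 1.35
This is an arithmetic sequence with common difference d = 1.35.
Next term = 7.35 + 1.35 = 8.7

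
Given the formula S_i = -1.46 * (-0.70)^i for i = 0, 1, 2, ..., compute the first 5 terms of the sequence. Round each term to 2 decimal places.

This is a geometric sequence.
i=0: S_0 = -1.46 * (-0.7)^0 = -1.46
i=1: S_1 = -1.46 * (-0.7)^1 ≈ 1.02
i=2: S_2 = -1.46 * (-0.7)^2 ≈ -0.72
i=3: S_3 = -1.46 * (-0.7)^3 ≈ 0.5
i=4: S_4 = -1.46 * (-0.7)^4 ≈ -0.35
The first 5 terms are: [-1.46, 1.02, -0.72, 0.5, -0.35]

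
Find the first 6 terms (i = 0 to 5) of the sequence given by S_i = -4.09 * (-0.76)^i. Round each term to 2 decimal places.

This is a geometric sequence.
i=0: S_0 = -4.09 * (-0.76)^0 = -4.09
i=1: S_1 = -4.09 * (-0.76)^1 ≈ 3.11
i=2: S_2 = -4.09 * (-0.76)^2 ≈ -2.36
i=3: S_3 = -4.09 * (-0.76)^3 ≈ 1.8
i=4: S_4 = -4.09 * (-0.76)^4 ≈ -1.36
i=5: S_5 = -4.09 * (-0.76)^5 ≈ 1.04
The first 6 terms are: [-4.09, 3.11, -2.36, 1.8, -1.36, 1.04]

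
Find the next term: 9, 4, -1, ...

Differences: 4 - 9 = -5
This is an arithmetic sequence with common difference d = -5.
Next term = -1 + -5 = -6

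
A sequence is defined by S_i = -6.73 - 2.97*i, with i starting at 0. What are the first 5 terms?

This is an arithmetic sequence.
i=0: S_0 = -6.73 + -2.97*0 = -6.73
i=1: S_1 = -6.73 + -2.97*1 = -9.7
i=2: S_2 = -6.73 + -2.97*2 = -12.67
i=3: S_3 = -6.73 + -2.97*3 = -15.64
i=4: S_4 = -6.73 + -2.97*4 = -18.61
The first 5 terms are: [-6.73, -9.7, -12.67, -15.64, -18.61]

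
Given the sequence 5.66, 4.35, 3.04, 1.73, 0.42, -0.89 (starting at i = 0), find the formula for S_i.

Check differences: 4.35 - 5.66 = -1.31
3.04 - 4.35 = -1.31
Common difference d = -1.31.
First term a = 5.66.
Formula: S_i = 5.66 - 1.31*i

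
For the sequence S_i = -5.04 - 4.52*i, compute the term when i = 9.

S_9 = -5.04 + -4.52*9 = -5.04 + -40.68 = -45.72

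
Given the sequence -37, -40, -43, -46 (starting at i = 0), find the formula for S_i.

Check differences: -40 - -37 = -3
-43 - -40 = -3
Common difference d = -3.
First term a = -37.
Formula: S_i = -37 - 3*i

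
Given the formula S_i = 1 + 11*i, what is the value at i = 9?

S_9 = 1 + 11*9 = 1 + 99 = 100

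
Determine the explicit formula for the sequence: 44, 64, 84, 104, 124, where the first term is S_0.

Check differences: 64 - 44 = 20
84 - 64 = 20
Common difference d = 20.
First term a = 44.
Formula: S_i = 44 + 20*i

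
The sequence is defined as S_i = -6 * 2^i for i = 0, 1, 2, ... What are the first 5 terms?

This is a geometric sequence.
i=0: S_0 = -6 * 2^0 = -6
i=1: S_1 = -6 * 2^1 = -12
i=2: S_2 = -6 * 2^2 = -24
i=3: S_3 = -6 * 2^3 = -48
i=4: S_4 = -6 * 2^4 = -96
The first 5 terms are: [-6, -12, -24, -48, -96]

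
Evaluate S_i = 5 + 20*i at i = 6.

S_6 = 5 + 20*6 = 5 + 120 = 125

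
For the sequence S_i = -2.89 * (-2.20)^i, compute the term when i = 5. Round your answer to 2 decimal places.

S_5 = -2.89 * (-2.2)^5 ≈ -2.89 * -51.5363 ≈ 148.94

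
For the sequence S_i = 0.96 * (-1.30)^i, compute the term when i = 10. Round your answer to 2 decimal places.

S_10 = 0.96 * (-1.3)^10 ≈ 0.96 * 13.7858 ≈ 13.23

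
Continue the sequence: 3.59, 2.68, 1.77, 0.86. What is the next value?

Differences: 2.68 - 3.59 = -0.91
This is an arithmetic sequence with common difference d = -0.91.
Next term = 0.86 + -0.91 = -0.05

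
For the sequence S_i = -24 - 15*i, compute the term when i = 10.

S_10 = -24 + -15*10 = -24 + -150 = -174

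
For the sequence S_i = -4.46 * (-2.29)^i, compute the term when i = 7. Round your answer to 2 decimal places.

S_7 = -4.46 * (-2.29)^7 ≈ -4.46 * -330.2542 ≈ 1472.93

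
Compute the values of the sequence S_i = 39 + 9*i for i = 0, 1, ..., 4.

This is an arithmetic sequence.
i=0: S_0 = 39 + 9*0 = 39
i=1: S_1 = 39 + 9*1 = 48
i=2: S_2 = 39 + 9*2 = 57
i=3: S_3 = 39 + 9*3 = 66
i=4: S_4 = 39 + 9*4 = 75
The first 5 terms are: [39, 48, 57, 66, 75]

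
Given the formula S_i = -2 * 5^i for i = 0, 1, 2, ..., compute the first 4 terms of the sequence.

This is a geometric sequence.
i=0: S_0 = -2 * 5^0 = -2
i=1: S_1 = -2 * 5^1 = -10
i=2: S_2 = -2 * 5^2 = -50
i=3: S_3 = -2 * 5^3 = -250
The first 4 terms are: [-2, -10, -50, -250]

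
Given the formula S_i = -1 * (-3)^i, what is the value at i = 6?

S_6 = -1 * (-3)^6 = -1 * 729 = -729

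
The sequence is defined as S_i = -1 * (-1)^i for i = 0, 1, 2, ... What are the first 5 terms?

This is a geometric sequence.
i=0: S_0 = -1 * (-1)^0 = -1
i=1: S_1 = -1 * (-1)^1 = 1
i=2: S_2 = -1 * (-1)^2 = -1
i=3: S_3 = -1 * (-1)^3 = 1
i=4: S_4 = -1 * (-1)^4 = -1
The first 5 terms are: [-1, 1, -1, 1, -1]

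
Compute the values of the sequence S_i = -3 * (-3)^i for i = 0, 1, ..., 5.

This is a geometric sequence.
i=0: S_0 = -3 * (-3)^0 = -3
i=1: S_1 = -3 * (-3)^1 = 9
i=2: S_2 = -3 * (-3)^2 = -27
i=3: S_3 = -3 * (-3)^3 = 81
i=4: S_4 = -3 * (-3)^4 = -243
i=5: S_5 = -3 * (-3)^5 = 729
The first 6 terms are: [-3, 9, -27, 81, -243, 729]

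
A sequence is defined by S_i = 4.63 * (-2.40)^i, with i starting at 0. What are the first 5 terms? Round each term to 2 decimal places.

This is a geometric sequence.
i=0: S_0 = 4.63 * (-2.4)^0 = 4.63
i=1: S_1 = 4.63 * (-2.4)^1 ≈ -11.11
i=2: S_2 = 4.63 * (-2.4)^2 ≈ 26.67
i=3: S_3 = 4.63 * (-2.4)^3 ≈ -64.01
i=4: S_4 = 4.63 * (-2.4)^4 ≈ 153.61
The first 5 terms are: [4.63, -11.11, 26.67, -64.01, 153.61]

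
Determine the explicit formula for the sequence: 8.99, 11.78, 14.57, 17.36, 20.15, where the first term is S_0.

Check differences: 11.78 - 8.99 = 2.79
14.57 - 11.78 = 2.79
Common difference d = 2.79.
First term a = 8.99.
Formula: S_i = 8.99 + 2.79*i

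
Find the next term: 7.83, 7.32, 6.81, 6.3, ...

Differences: 7.32 - 7.83 = -0.51
This is an arithmetic sequence with common difference d = -0.51.
Next term = 6.3 + -0.51 = 5.79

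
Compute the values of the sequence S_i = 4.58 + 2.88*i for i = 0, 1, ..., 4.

This is an arithmetic sequence.
i=0: S_0 = 4.58 + 2.88*0 = 4.58
i=1: S_1 = 4.58 + 2.88*1 = 7.46
i=2: S_2 = 4.58 + 2.88*2 = 10.34
i=3: S_3 = 4.58 + 2.88*3 = 13.22
i=4: S_4 = 4.58 + 2.88*4 = 16.1
The first 5 terms are: [4.58, 7.46, 10.34, 13.22, 16.1]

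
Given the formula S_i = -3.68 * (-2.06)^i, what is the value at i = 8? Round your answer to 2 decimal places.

S_8 = -3.68 * (-2.06)^8 ≈ -3.68 * 324.2931 ≈ -1193.4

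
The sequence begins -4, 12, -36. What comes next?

Ratios: 12 / -4 = -3.0
This is a geometric sequence with common ratio r = -3.
Next term = -36 * -3 = 108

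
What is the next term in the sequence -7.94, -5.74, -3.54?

Differences: -5.74 - -7.94 = 2.2
This is an arithmetic sequence with common difference d = 2.2.
Next term = -3.54 + 2.2 = -1.34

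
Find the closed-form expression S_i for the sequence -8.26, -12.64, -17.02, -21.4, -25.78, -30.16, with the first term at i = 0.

Check differences: -12.64 - -8.26 = -4.38
-17.02 - -12.64 = -4.38
Common difference d = -4.38.
First term a = -8.26.
Formula: S_i = -8.26 - 4.38*i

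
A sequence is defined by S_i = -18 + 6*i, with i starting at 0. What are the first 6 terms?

This is an arithmetic sequence.
i=0: S_0 = -18 + 6*0 = -18
i=1: S_1 = -18 + 6*1 = -12
i=2: S_2 = -18 + 6*2 = -6
i=3: S_3 = -18 + 6*3 = 0
i=4: S_4 = -18 + 6*4 = 6
i=5: S_5 = -18 + 6*5 = 12
The first 6 terms are: [-18, -12, -6, 0, 6, 12]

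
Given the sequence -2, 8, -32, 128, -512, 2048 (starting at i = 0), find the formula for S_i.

Check ratios: 8 / -2 = -4.0
Common ratio r = -4.
First term a = -2.
Formula: S_i = -2 * (-4)^i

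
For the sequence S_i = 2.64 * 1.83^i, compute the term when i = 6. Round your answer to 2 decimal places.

S_6 = 2.64 * 1.83^6 ≈ 2.64 * 37.5584 ≈ 99.15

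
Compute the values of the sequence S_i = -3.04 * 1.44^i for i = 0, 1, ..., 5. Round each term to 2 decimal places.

This is a geometric sequence.
i=0: S_0 = -3.04 * 1.44^0 = -3.04
i=1: S_1 = -3.04 * 1.44^1 ≈ -4.38
i=2: S_2 = -3.04 * 1.44^2 ≈ -6.3
i=3: S_3 = -3.04 * 1.44^3 ≈ -9.08
i=4: S_4 = -3.04 * 1.44^4 ≈ -13.07
i=5: S_5 = -3.04 * 1.44^5 ≈ -18.82
The first 6 terms are: [-3.04, -4.38, -6.3, -9.08, -13.07, -18.82]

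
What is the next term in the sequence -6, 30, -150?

Ratios: 30 / -6 = -5.0
This is a geometric sequence with common ratio r = -5.
Next term = -150 * -5 = 750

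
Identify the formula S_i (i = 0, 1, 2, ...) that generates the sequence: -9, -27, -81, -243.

Check ratios: -27 / -9 = 3.0
Common ratio r = 3.
First term a = -9.
Formula: S_i = -9 * 3^i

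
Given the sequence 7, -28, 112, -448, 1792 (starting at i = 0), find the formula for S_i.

Check ratios: -28 / 7 = -4.0
Common ratio r = -4.
First term a = 7.
Formula: S_i = 7 * (-4)^i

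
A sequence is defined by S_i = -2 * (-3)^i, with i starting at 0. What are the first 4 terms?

This is a geometric sequence.
i=0: S_0 = -2 * (-3)^0 = -2
i=1: S_1 = -2 * (-3)^1 = 6
i=2: S_2 = -2 * (-3)^2 = -18
i=3: S_3 = -2 * (-3)^3 = 54
The first 4 terms are: [-2, 6, -18, 54]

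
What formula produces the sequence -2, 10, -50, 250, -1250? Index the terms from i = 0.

Check ratios: 10 / -2 = -5.0
Common ratio r = -5.
First term a = -2.
Formula: S_i = -2 * (-5)^i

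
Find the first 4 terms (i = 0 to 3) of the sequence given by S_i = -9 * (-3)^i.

This is a geometric sequence.
i=0: S_0 = -9 * (-3)^0 = -9
i=1: S_1 = -9 * (-3)^1 = 27
i=2: S_2 = -9 * (-3)^2 = -81
i=3: S_3 = -9 * (-3)^3 = 243
The first 4 terms are: [-9, 27, -81, 243]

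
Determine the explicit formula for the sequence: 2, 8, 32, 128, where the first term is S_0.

Check ratios: 8 / 2 = 4.0
Common ratio r = 4.
First term a = 2.
Formula: S_i = 2 * 4^i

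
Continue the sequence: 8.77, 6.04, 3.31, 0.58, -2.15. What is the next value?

Differences: 6.04 - 8.77 = -2.73
This is an arithmetic sequence with common difference d = -2.73.
Next term = -2.15 + -2.73 = -4.88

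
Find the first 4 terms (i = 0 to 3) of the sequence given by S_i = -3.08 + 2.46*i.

This is an arithmetic sequence.
i=0: S_0 = -3.08 + 2.46*0 = -3.08
i=1: S_1 = -3.08 + 2.46*1 = -0.62
i=2: S_2 = -3.08 + 2.46*2 = 1.84
i=3: S_3 = -3.08 + 2.46*3 = 4.3
The first 4 terms are: [-3.08, -0.62, 1.84, 4.3]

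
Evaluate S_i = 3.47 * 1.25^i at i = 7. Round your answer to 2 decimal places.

S_7 = 3.47 * 1.25^7 ≈ 3.47 * 4.7684 ≈ 16.55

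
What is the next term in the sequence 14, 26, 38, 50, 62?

Differences: 26 - 14 = 12
This is an arithmetic sequence with common difference d = 12.
Next term = 62 + 12 = 74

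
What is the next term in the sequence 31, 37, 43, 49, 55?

Differences: 37 - 31 = 6
This is an arithmetic sequence with common difference d = 6.
Next term = 55 + 6 = 61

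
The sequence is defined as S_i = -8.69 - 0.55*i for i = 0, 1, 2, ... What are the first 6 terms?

This is an arithmetic sequence.
i=0: S_0 = -8.69 + -0.55*0 = -8.69
i=1: S_1 = -8.69 + -0.55*1 = -9.24
i=2: S_2 = -8.69 + -0.55*2 = -9.79
i=3: S_3 = -8.69 + -0.55*3 = -10.34
i=4: S_4 = -8.69 + -0.55*4 = -10.89
i=5: S_5 = -8.69 + -0.55*5 = -11.44
The first 6 terms are: [-8.69, -9.24, -9.79, -10.34, -10.89, -11.44]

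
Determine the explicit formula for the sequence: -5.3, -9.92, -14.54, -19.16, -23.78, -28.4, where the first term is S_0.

Check differences: -9.92 - -5.3 = -4.62
-14.54 - -9.92 = -4.62
Common difference d = -4.62.
First term a = -5.3.
Formula: S_i = -5.30 - 4.62*i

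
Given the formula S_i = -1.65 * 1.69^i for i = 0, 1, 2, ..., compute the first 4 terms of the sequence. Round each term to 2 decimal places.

This is a geometric sequence.
i=0: S_0 = -1.65 * 1.69^0 = -1.65
i=1: S_1 = -1.65 * 1.69^1 ≈ -2.79
i=2: S_2 = -1.65 * 1.69^2 ≈ -4.71
i=3: S_3 = -1.65 * 1.69^3 ≈ -7.96
The first 4 terms are: [-1.65, -2.79, -4.71, -7.96]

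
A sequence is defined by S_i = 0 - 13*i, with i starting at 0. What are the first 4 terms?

This is an arithmetic sequence.
i=0: S_0 = 0 + -13*0 = 0
i=1: S_1 = 0 + -13*1 = -13
i=2: S_2 = 0 + -13*2 = -26
i=3: S_3 = 0 + -13*3 = -39
The first 4 terms are: [0, -13, -26, -39]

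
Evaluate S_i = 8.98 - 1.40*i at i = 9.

S_9 = 8.98 + -1.4*9 = 8.98 + -12.6 = -3.62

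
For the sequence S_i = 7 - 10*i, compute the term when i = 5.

S_5 = 7 + -10*5 = 7 + -50 = -43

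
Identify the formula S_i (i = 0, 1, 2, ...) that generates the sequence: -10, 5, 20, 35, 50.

Check differences: 5 - -10 = 15
20 - 5 = 15
Common difference d = 15.
First term a = -10.
Formula: S_i = -10 + 15*i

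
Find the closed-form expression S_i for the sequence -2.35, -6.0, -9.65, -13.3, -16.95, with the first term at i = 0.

Check differences: -6.0 - -2.35 = -3.65
-9.65 - -6.0 = -3.65
Common difference d = -3.65.
First term a = -2.35.
Formula: S_i = -2.35 - 3.65*i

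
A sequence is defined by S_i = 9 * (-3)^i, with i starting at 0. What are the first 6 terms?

This is a geometric sequence.
i=0: S_0 = 9 * (-3)^0 = 9
i=1: S_1 = 9 * (-3)^1 = -27
i=2: S_2 = 9 * (-3)^2 = 81
i=3: S_3 = 9 * (-3)^3 = -243
i=4: S_4 = 9 * (-3)^4 = 729
i=5: S_5 = 9 * (-3)^5 = -2187
The first 6 terms are: [9, -27, 81, -243, 729, -2187]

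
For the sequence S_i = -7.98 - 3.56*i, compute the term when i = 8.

S_8 = -7.98 + -3.56*8 = -7.98 + -28.48 = -36.46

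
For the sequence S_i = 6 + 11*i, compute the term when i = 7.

S_7 = 6 + 11*7 = 6 + 77 = 83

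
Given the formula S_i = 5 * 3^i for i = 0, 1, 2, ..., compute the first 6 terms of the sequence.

This is a geometric sequence.
i=0: S_0 = 5 * 3^0 = 5
i=1: S_1 = 5 * 3^1 = 15
i=2: S_2 = 5 * 3^2 = 45
i=3: S_3 = 5 * 3^3 = 135
i=4: S_4 = 5 * 3^4 = 405
i=5: S_5 = 5 * 3^5 = 1215
The first 6 terms are: [5, 15, 45, 135, 405, 1215]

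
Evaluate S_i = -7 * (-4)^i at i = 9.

S_9 = -7 * (-4)^9 = -7 * -262144 = 1835008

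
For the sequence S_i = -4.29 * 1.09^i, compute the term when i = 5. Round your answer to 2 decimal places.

S_5 = -4.29 * 1.09^5 ≈ -4.29 * 1.5386 ≈ -6.6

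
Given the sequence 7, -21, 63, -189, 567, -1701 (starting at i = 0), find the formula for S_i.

Check ratios: -21 / 7 = -3.0
Common ratio r = -3.
First term a = 7.
Formula: S_i = 7 * (-3)^i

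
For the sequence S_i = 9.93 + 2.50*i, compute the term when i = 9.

S_9 = 9.93 + 2.5*9 = 9.93 + 22.5 = 32.43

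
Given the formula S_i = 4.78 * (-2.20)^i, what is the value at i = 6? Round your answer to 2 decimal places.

S_6 = 4.78 * (-2.2)^6 ≈ 4.78 * 113.3799 ≈ 541.96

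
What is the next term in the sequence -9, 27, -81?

Ratios: 27 / -9 = -3.0
This is a geometric sequence with common ratio r = -3.
Next term = -81 * -3 = 243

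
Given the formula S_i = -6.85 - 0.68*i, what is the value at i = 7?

S_7 = -6.85 + -0.68*7 = -6.85 + -4.76 = -11.61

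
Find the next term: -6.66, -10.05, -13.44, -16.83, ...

Differences: -10.05 - -6.66 = -3.39
This is an arithmetic sequence with common difference d = -3.39.
Next term = -16.83 + -3.39 = -20.22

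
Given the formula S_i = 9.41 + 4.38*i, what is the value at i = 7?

S_7 = 9.41 + 4.38*7 = 9.41 + 30.66 = 40.07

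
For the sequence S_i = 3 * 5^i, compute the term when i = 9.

S_9 = 3 * 5^9 = 3 * 1953125 = 5859375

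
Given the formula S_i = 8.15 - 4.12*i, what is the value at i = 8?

S_8 = 8.15 + -4.12*8 = 8.15 + -32.96 = -24.81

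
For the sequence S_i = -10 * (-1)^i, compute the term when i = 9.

S_9 = -10 * (-1)^9 = -10 * -1 = 10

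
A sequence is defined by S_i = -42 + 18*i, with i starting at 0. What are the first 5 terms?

This is an arithmetic sequence.
i=0: S_0 = -42 + 18*0 = -42
i=1: S_1 = -42 + 18*1 = -24
i=2: S_2 = -42 + 18*2 = -6
i=3: S_3 = -42 + 18*3 = 12
i=4: S_4 = -42 + 18*4 = 30
The first 5 terms are: [-42, -24, -6, 12, 30]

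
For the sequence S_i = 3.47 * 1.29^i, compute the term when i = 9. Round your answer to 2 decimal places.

S_9 = 3.47 * 1.29^9 ≈ 3.47 * 9.8925 ≈ 34.33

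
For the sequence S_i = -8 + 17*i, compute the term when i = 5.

S_5 = -8 + 17*5 = -8 + 85 = 77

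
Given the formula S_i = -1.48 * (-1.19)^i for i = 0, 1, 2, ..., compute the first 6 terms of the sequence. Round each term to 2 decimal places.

This is a geometric sequence.
i=0: S_0 = -1.48 * (-1.19)^0 = -1.48
i=1: S_1 = -1.48 * (-1.19)^1 ≈ 1.76
i=2: S_2 = -1.48 * (-1.19)^2 ≈ -2.1
i=3: S_3 = -1.48 * (-1.19)^3 ≈ 2.49
i=4: S_4 = -1.48 * (-1.19)^4 ≈ -2.97
i=5: S_5 = -1.48 * (-1.19)^5 ≈ 3.53
The first 6 terms are: [-1.48, 1.76, -2.1, 2.49, -2.97, 3.53]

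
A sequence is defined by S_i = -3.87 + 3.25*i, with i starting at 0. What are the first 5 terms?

This is an arithmetic sequence.
i=0: S_0 = -3.87 + 3.25*0 = -3.87
i=1: S_1 = -3.87 + 3.25*1 = -0.62
i=2: S_2 = -3.87 + 3.25*2 = 2.63
i=3: S_3 = -3.87 + 3.25*3 = 5.88
i=4: S_4 = -3.87 + 3.25*4 = 9.13
The first 5 terms are: [-3.87, -0.62, 2.63, 5.88, 9.13]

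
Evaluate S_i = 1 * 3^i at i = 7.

S_7 = 1 * 3^7 = 1 * 2187 = 2187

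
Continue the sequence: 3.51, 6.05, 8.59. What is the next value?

Differences: 6.05 - 3.51 = 2.54
This is an arithmetic sequence with common difference d = 2.54.
Next term = 8.59 + 2.54 = 11.13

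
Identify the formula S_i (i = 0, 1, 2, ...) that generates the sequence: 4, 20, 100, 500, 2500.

Check ratios: 20 / 4 = 5.0
Common ratio r = 5.
First term a = 4.
Formula: S_i = 4 * 5^i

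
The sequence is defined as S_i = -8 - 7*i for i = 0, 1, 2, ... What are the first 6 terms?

This is an arithmetic sequence.
i=0: S_0 = -8 + -7*0 = -8
i=1: S_1 = -8 + -7*1 = -15
i=2: S_2 = -8 + -7*2 = -22
i=3: S_3 = -8 + -7*3 = -29
i=4: S_4 = -8 + -7*4 = -36
i=5: S_5 = -8 + -7*5 = -43
The first 6 terms are: [-8, -15, -22, -29, -36, -43]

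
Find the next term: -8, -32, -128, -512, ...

Ratios: -32 / -8 = 4.0
This is a geometric sequence with common ratio r = 4.
Next term = -512 * 4 = -2048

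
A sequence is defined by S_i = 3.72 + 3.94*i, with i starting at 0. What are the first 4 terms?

This is an arithmetic sequence.
i=0: S_0 = 3.72 + 3.94*0 = 3.72
i=1: S_1 = 3.72 + 3.94*1 = 7.66
i=2: S_2 = 3.72 + 3.94*2 = 11.6
i=3: S_3 = 3.72 + 3.94*3 = 15.54
The first 4 terms are: [3.72, 7.66, 11.6, 15.54]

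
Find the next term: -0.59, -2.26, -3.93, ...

Differences: -2.26 - -0.59 = -1.67
This is an arithmetic sequence with common difference d = -1.67.
Next term = -3.93 + -1.67 = -5.6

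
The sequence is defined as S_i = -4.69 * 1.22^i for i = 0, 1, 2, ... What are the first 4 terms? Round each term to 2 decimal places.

This is a geometric sequence.
i=0: S_0 = -4.69 * 1.22^0 = -4.69
i=1: S_1 = -4.69 * 1.22^1 ≈ -5.72
i=2: S_2 = -4.69 * 1.22^2 ≈ -6.98
i=3: S_3 = -4.69 * 1.22^3 ≈ -8.52
The first 4 terms are: [-4.69, -5.72, -6.98, -8.52]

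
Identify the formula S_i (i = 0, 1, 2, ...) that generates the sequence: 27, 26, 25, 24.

Check differences: 26 - 27 = -1
25 - 26 = -1
Common difference d = -1.
First term a = 27.
Formula: S_i = 27 - 1*i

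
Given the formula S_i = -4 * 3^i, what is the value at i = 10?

S_10 = -4 * 3^10 = -4 * 59049 = -236196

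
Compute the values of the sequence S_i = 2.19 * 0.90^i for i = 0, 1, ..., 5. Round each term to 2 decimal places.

This is a geometric sequence.
i=0: S_0 = 2.19 * 0.9^0 = 2.19
i=1: S_1 = 2.19 * 0.9^1 ≈ 1.97
i=2: S_2 = 2.19 * 0.9^2 ≈ 1.77
i=3: S_3 = 2.19 * 0.9^3 ≈ 1.6
i=4: S_4 = 2.19 * 0.9^4 ≈ 1.44
i=5: S_5 = 2.19 * 0.9^5 ≈ 1.29
The first 6 terms are: [2.19, 1.97, 1.77, 1.6, 1.44, 1.29]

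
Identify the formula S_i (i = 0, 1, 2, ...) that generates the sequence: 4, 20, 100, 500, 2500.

Check ratios: 20 / 4 = 5.0
Common ratio r = 5.
First term a = 4.
Formula: S_i = 4 * 5^i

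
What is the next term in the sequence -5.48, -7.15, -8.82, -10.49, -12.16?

Differences: -7.15 - -5.48 = -1.67
This is an arithmetic sequence with common difference d = -1.67.
Next term = -12.16 + -1.67 = -13.83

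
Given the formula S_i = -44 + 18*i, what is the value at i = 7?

S_7 = -44 + 18*7 = -44 + 126 = 82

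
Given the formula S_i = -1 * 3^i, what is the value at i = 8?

S_8 = -1 * 3^8 = -1 * 6561 = -6561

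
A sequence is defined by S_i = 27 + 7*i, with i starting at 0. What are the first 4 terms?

This is an arithmetic sequence.
i=0: S_0 = 27 + 7*0 = 27
i=1: S_1 = 27 + 7*1 = 34
i=2: S_2 = 27 + 7*2 = 41
i=3: S_3 = 27 + 7*3 = 48
The first 4 terms are: [27, 34, 41, 48]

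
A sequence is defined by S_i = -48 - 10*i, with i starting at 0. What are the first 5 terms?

This is an arithmetic sequence.
i=0: S_0 = -48 + -10*0 = -48
i=1: S_1 = -48 + -10*1 = -58
i=2: S_2 = -48 + -10*2 = -68
i=3: S_3 = -48 + -10*3 = -78
i=4: S_4 = -48 + -10*4 = -88
The first 5 terms are: [-48, -58, -68, -78, -88]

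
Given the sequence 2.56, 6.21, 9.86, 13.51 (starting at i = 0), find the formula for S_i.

Check differences: 6.21 - 2.56 = 3.65
9.86 - 6.21 = 3.65
Common difference d = 3.65.
First term a = 2.56.
Formula: S_i = 2.56 + 3.65*i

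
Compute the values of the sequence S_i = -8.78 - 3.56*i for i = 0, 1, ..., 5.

This is an arithmetic sequence.
i=0: S_0 = -8.78 + -3.56*0 = -8.78
i=1: S_1 = -8.78 + -3.56*1 = -12.34
i=2: S_2 = -8.78 + -3.56*2 = -15.9
i=3: S_3 = -8.78 + -3.56*3 = -19.46
i=4: S_4 = -8.78 + -3.56*4 = -23.02
i=5: S_5 = -8.78 + -3.56*5 = -26.58
The first 6 terms are: [-8.78, -12.34, -15.9, -19.46, -23.02, -26.58]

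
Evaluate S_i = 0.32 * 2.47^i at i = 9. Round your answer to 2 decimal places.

S_9 = 0.32 * 2.47^9 ≈ 0.32 * 3421.9415 ≈ 1095.02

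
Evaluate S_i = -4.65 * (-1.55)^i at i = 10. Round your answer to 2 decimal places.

S_10 = -4.65 * (-1.55)^10 ≈ -4.65 * 80.0418 ≈ -372.19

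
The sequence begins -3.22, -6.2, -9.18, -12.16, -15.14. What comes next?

Differences: -6.2 - -3.22 = -2.98
This is an arithmetic sequence with common difference d = -2.98.
Next term = -15.14 + -2.98 = -18.12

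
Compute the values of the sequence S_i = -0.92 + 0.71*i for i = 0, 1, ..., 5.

This is an arithmetic sequence.
i=0: S_0 = -0.92 + 0.71*0 = -0.92
i=1: S_1 = -0.92 + 0.71*1 = -0.21
i=2: S_2 = -0.92 + 0.71*2 = 0.5
i=3: S_3 = -0.92 + 0.71*3 = 1.21
i=4: S_4 = -0.92 + 0.71*4 = 1.92
i=5: S_5 = -0.92 + 0.71*5 = 2.63
The first 6 terms are: [-0.92, -0.21, 0.5, 1.21, 1.92, 2.63]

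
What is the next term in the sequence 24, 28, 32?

Differences: 28 - 24 = 4
This is an arithmetic sequence with common difference d = 4.
Next term = 32 + 4 = 36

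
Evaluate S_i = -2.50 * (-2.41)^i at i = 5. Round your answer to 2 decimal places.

S_5 = -2.5 * (-2.41)^5 ≈ -2.5 * -81.299 ≈ 203.25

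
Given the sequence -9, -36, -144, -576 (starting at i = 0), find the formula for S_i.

Check ratios: -36 / -9 = 4.0
Common ratio r = 4.
First term a = -9.
Formula: S_i = -9 * 4^i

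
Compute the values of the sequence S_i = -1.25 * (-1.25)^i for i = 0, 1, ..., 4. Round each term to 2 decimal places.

This is a geometric sequence.
i=0: S_0 = -1.25 * (-1.25)^0 = -1.25
i=1: S_1 = -1.25 * (-1.25)^1 ≈ 1.56
i=2: S_2 = -1.25 * (-1.25)^2 ≈ -1.95
i=3: S_3 = -1.25 * (-1.25)^3 ≈ 2.44
i=4: S_4 = -1.25 * (-1.25)^4 ≈ -3.05
The first 5 terms are: [-1.25, 1.56, -1.95, 2.44, -3.05]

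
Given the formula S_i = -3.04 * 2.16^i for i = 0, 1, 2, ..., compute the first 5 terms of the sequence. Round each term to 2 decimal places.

This is a geometric sequence.
i=0: S_0 = -3.04 * 2.16^0 = -3.04
i=1: S_1 = -3.04 * 2.16^1 ≈ -6.57
i=2: S_2 = -3.04 * 2.16^2 ≈ -14.18
i=3: S_3 = -3.04 * 2.16^3 ≈ -30.64
i=4: S_4 = -3.04 * 2.16^4 ≈ -66.17
The first 5 terms are: [-3.04, -6.57, -14.18, -30.64, -66.17]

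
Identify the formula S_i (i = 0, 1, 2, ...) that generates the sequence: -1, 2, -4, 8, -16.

Check ratios: 2 / -1 = -2.0
Common ratio r = -2.
First term a = -1.
Formula: S_i = -1 * (-2)^i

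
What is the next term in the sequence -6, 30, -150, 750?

Ratios: 30 / -6 = -5.0
This is a geometric sequence with common ratio r = -5.
Next term = 750 * -5 = -3750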